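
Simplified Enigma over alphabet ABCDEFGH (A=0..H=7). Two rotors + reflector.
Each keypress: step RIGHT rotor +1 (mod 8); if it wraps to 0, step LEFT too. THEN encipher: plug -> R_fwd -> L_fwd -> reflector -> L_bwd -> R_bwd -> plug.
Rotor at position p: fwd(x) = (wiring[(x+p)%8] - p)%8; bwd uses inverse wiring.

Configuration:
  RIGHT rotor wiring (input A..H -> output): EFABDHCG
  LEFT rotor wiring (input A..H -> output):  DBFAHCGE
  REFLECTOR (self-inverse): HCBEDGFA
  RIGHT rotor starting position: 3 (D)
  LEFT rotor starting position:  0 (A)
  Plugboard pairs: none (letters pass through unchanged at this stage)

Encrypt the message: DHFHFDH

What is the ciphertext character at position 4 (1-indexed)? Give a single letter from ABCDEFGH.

Char 1 ('D'): step: R->4, L=0; D->plug->D->R->C->L->F->refl->G->L'->G->R'->C->plug->C
Char 2 ('H'): step: R->5, L=0; H->plug->H->R->G->L->G->refl->F->L'->C->R'->A->plug->A
Char 3 ('F'): step: R->6, L=0; F->plug->F->R->D->L->A->refl->H->L'->E->R'->A->plug->A
Char 4 ('H'): step: R->7, L=0; H->plug->H->R->D->L->A->refl->H->L'->E->R'->F->plug->F

F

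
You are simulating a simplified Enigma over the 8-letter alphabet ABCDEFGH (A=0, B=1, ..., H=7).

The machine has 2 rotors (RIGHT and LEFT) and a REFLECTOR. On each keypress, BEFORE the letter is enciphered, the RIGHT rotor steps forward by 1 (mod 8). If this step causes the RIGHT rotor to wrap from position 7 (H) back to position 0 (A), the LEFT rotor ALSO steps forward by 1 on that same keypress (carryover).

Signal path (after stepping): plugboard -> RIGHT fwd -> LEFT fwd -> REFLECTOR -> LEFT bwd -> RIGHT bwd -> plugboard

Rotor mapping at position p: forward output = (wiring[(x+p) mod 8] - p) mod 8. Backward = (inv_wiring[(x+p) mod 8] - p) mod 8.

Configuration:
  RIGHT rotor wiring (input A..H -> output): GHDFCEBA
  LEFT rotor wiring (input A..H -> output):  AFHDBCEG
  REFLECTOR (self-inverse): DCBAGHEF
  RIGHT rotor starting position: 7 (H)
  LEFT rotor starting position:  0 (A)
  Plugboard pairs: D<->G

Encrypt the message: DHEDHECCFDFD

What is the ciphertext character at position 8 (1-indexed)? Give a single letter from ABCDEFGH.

Char 1 ('D'): step: R->0, L->1 (L advanced); D->plug->G->R->B->L->G->refl->E->L'->A->R'->H->plug->H
Char 2 ('H'): step: R->1, L=1; H->plug->H->R->F->L->D->refl->A->L'->D->R'->E->plug->E
Char 3 ('E'): step: R->2, L=1; E->plug->E->R->H->L->H->refl->F->L'->G->R'->F->plug->F
Char 4 ('D'): step: R->3, L=1; D->plug->G->R->E->L->B->refl->C->L'->C->R'->A->plug->A
Char 5 ('H'): step: R->4, L=1; H->plug->H->R->B->L->G->refl->E->L'->A->R'->B->plug->B
Char 6 ('E'): step: R->5, L=1; E->plug->E->R->C->L->C->refl->B->L'->E->R'->B->plug->B
Char 7 ('C'): step: R->6, L=1; C->plug->C->R->A->L->E->refl->G->L'->B->R'->D->plug->G
Char 8 ('C'): step: R->7, L=1; C->plug->C->R->A->L->E->refl->G->L'->B->R'->A->plug->A

A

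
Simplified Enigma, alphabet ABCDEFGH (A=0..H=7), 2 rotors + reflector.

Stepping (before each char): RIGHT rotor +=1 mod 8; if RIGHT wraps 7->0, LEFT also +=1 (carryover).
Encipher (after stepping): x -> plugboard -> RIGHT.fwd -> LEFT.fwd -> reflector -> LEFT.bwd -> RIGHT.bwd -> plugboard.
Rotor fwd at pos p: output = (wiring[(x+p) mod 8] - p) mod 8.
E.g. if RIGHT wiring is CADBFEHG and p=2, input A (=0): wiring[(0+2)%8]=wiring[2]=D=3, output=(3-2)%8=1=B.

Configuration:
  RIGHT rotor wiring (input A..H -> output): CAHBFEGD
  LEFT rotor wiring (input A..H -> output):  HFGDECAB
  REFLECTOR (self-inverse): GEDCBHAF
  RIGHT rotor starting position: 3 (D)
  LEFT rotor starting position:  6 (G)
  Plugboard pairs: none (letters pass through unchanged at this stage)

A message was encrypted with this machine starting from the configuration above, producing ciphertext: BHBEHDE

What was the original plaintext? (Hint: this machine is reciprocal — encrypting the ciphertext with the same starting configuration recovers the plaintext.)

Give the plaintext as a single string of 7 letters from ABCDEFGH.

Answer: ABFHEAB

Derivation:
Char 1 ('B'): step: R->4, L=6; B->plug->B->R->A->L->C->refl->D->L'->B->R'->A->plug->A
Char 2 ('H'): step: R->5, L=6; H->plug->H->R->A->L->C->refl->D->L'->B->R'->B->plug->B
Char 3 ('B'): step: R->6, L=6; B->plug->B->R->F->L->F->refl->H->L'->D->R'->F->plug->F
Char 4 ('E'): step: R->7, L=6; E->plug->E->R->C->L->B->refl->E->L'->H->R'->H->plug->H
Char 5 ('H'): step: R->0, L->7 (L advanced); H->plug->H->R->D->L->H->refl->F->L'->F->R'->E->plug->E
Char 6 ('D'): step: R->1, L=7; D->plug->D->R->E->L->E->refl->B->L'->H->R'->A->plug->A
Char 7 ('E'): step: R->2, L=7; E->plug->E->R->E->L->E->refl->B->L'->H->R'->B->plug->B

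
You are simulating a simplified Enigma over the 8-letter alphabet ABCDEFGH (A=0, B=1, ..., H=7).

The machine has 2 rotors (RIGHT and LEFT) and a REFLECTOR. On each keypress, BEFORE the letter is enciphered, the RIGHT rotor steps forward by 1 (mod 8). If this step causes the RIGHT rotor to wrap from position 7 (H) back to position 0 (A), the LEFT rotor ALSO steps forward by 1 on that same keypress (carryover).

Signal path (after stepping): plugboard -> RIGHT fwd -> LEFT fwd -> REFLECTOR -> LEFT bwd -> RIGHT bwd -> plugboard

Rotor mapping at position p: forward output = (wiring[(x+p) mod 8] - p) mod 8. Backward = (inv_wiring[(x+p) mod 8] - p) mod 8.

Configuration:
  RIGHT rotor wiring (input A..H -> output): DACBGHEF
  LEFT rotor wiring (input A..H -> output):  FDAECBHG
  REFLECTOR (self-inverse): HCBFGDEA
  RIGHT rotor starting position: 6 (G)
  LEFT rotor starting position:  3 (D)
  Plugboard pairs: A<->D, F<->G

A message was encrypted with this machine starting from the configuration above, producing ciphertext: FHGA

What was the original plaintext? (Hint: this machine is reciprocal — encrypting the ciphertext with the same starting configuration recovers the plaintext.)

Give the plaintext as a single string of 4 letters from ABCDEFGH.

Char 1 ('F'): step: R->7, L=3; F->plug->G->R->A->L->B->refl->C->L'->F->R'->H->plug->H
Char 2 ('H'): step: R->0, L->4 (L advanced); H->plug->H->R->F->L->H->refl->A->L'->H->R'->F->plug->G
Char 3 ('G'): step: R->1, L=4; G->plug->F->R->D->L->C->refl->B->L'->E->R'->G->plug->F
Char 4 ('A'): step: R->2, L=4; A->plug->D->R->F->L->H->refl->A->L'->H->R'->B->plug->B

Answer: HGFB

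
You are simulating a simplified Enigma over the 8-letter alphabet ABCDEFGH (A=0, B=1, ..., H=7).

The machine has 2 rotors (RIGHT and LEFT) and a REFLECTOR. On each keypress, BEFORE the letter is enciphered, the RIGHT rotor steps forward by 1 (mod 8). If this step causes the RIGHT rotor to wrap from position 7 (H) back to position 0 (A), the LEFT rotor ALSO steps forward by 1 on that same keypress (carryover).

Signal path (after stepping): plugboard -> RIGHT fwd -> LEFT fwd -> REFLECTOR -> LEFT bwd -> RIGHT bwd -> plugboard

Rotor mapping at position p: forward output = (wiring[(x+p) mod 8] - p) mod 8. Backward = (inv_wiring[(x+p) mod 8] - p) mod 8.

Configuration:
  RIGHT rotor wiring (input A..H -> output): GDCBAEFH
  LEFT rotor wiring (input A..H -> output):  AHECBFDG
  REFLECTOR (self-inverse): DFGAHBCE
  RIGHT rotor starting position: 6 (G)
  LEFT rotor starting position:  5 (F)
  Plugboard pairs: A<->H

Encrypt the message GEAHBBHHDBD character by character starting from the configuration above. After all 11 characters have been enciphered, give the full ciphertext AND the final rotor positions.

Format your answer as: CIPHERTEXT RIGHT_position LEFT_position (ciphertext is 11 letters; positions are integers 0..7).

Char 1 ('G'): step: R->7, L=5; G->plug->G->R->F->L->H->refl->E->L'->H->R'->B->plug->B
Char 2 ('E'): step: R->0, L->6 (L advanced); E->plug->E->R->A->L->F->refl->B->L'->D->R'->B->plug->B
Char 3 ('A'): step: R->1, L=6; A->plug->H->R->F->L->E->refl->H->L'->H->R'->D->plug->D
Char 4 ('H'): step: R->2, L=6; H->plug->A->R->A->L->F->refl->B->L'->D->R'->E->plug->E
Char 5 ('B'): step: R->3, L=6; B->plug->B->R->F->L->E->refl->H->L'->H->R'->H->plug->A
Char 6 ('B'): step: R->4, L=6; B->plug->B->R->A->L->F->refl->B->L'->D->R'->D->plug->D
Char 7 ('H'): step: R->5, L=6; H->plug->A->R->H->L->H->refl->E->L'->F->R'->F->plug->F
Char 8 ('H'): step: R->6, L=6; H->plug->A->R->H->L->H->refl->E->L'->F->R'->D->plug->D
Char 9 ('D'): step: R->7, L=6; D->plug->D->R->D->L->B->refl->F->L'->A->R'->A->plug->H
Char 10 ('B'): step: R->0, L->7 (L advanced); B->plug->B->R->D->L->F->refl->B->L'->B->R'->D->plug->D
Char 11 ('D'): step: R->1, L=7; D->plug->D->R->H->L->E->refl->H->L'->A->R'->C->plug->C
Final: ciphertext=BBDEADFDHDC, RIGHT=1, LEFT=7

Answer: BBDEADFDHDC 1 7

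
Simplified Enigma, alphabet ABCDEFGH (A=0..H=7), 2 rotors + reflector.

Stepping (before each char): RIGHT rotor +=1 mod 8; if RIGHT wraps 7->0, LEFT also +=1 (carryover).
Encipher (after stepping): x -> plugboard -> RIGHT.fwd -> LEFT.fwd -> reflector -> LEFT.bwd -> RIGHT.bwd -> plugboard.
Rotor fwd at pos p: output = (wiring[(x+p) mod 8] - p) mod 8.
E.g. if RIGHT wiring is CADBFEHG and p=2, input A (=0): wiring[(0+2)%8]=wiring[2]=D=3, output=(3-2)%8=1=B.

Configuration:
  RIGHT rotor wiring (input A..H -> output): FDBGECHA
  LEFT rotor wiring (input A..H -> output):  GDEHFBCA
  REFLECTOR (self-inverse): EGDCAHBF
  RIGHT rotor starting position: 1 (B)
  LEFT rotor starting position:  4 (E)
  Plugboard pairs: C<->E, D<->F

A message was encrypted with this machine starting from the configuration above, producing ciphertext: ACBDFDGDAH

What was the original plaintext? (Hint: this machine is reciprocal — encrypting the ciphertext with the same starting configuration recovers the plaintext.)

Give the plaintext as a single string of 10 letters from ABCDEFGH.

Char 1 ('A'): step: R->2, L=4; A->plug->A->R->H->L->D->refl->C->L'->E->R'->B->plug->B
Char 2 ('C'): step: R->3, L=4; C->plug->E->R->F->L->H->refl->F->L'->B->R'->B->plug->B
Char 3 ('B'): step: R->4, L=4; B->plug->B->R->G->L->A->refl->E->L'->D->R'->C->plug->E
Char 4 ('D'): step: R->5, L=4; D->plug->F->R->E->L->C->refl->D->L'->H->R'->H->plug->H
Char 5 ('F'): step: R->6, L=4; F->plug->D->R->F->L->H->refl->F->L'->B->R'->A->plug->A
Char 6 ('D'): step: R->7, L=4; D->plug->F->R->F->L->H->refl->F->L'->B->R'->A->plug->A
Char 7 ('G'): step: R->0, L->5 (L advanced); G->plug->G->R->H->L->A->refl->E->L'->A->R'->H->plug->H
Char 8 ('D'): step: R->1, L=5; D->plug->F->R->G->L->C->refl->D->L'->C->R'->A->plug->A
Char 9 ('A'): step: R->2, L=5; A->plug->A->R->H->L->A->refl->E->L'->A->R'->D->plug->F
Char 10 ('H'): step: R->3, L=5; H->plug->H->R->G->L->C->refl->D->L'->C->R'->F->plug->D

Answer: BBEHAAHAFD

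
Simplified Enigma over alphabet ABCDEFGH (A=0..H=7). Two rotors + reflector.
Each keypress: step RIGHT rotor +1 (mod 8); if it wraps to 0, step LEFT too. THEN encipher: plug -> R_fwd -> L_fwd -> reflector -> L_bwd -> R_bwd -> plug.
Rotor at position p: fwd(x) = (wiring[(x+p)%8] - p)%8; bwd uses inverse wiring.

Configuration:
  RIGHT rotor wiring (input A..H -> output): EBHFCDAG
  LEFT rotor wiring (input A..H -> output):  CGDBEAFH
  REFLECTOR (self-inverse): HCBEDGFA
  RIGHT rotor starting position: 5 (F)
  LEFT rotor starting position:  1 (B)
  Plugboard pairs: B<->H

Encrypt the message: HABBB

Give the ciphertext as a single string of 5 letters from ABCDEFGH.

Answer: CBHGF

Derivation:
Char 1 ('H'): step: R->6, L=1; H->plug->B->R->A->L->F->refl->G->L'->G->R'->C->plug->C
Char 2 ('A'): step: R->7, L=1; A->plug->A->R->H->L->B->refl->C->L'->B->R'->H->plug->B
Char 3 ('B'): step: R->0, L->2 (L advanced); B->plug->H->R->G->L->A->refl->H->L'->B->R'->B->plug->H
Char 4 ('B'): step: R->1, L=2; B->plug->H->R->D->L->G->refl->F->L'->F->R'->G->plug->G
Char 5 ('B'): step: R->2, L=2; B->plug->H->R->H->L->E->refl->D->L'->E->R'->F->plug->F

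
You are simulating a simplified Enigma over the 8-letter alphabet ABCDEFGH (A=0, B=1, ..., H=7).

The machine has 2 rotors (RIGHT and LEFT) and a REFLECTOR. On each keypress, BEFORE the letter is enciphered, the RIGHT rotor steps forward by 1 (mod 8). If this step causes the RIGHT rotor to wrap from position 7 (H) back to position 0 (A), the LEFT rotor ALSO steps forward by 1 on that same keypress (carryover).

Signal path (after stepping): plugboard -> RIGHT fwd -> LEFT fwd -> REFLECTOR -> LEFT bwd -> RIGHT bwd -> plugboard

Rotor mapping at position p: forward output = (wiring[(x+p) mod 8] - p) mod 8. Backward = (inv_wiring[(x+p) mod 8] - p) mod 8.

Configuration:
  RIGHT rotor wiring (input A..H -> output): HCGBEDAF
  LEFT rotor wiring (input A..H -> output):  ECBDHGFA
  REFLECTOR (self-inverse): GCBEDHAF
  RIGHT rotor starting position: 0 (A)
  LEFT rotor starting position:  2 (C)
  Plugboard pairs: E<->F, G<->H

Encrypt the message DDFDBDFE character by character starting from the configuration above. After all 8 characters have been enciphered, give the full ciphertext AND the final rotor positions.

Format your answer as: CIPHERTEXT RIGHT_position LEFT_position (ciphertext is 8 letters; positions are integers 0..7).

Answer: HFCEHEBG 0 3

Derivation:
Char 1 ('D'): step: R->1, L=2; D->plug->D->R->D->L->E->refl->D->L'->E->R'->G->plug->H
Char 2 ('D'): step: R->2, L=2; D->plug->D->R->B->L->B->refl->C->L'->G->R'->E->plug->F
Char 3 ('F'): step: R->3, L=2; F->plug->E->R->C->L->F->refl->H->L'->A->R'->C->plug->C
Char 4 ('D'): step: R->4, L=2; D->plug->D->R->B->L->B->refl->C->L'->G->R'->F->plug->E
Char 5 ('B'): step: R->5, L=2; B->plug->B->R->D->L->E->refl->D->L'->E->R'->G->plug->H
Char 6 ('D'): step: R->6, L=2; D->plug->D->R->E->L->D->refl->E->L'->D->R'->F->plug->E
Char 7 ('F'): step: R->7, L=2; F->plug->E->R->C->L->F->refl->H->L'->A->R'->B->plug->B
Char 8 ('E'): step: R->0, L->3 (L advanced); E->plug->F->R->D->L->C->refl->B->L'->F->R'->H->plug->G
Final: ciphertext=HFCEHEBG, RIGHT=0, LEFT=3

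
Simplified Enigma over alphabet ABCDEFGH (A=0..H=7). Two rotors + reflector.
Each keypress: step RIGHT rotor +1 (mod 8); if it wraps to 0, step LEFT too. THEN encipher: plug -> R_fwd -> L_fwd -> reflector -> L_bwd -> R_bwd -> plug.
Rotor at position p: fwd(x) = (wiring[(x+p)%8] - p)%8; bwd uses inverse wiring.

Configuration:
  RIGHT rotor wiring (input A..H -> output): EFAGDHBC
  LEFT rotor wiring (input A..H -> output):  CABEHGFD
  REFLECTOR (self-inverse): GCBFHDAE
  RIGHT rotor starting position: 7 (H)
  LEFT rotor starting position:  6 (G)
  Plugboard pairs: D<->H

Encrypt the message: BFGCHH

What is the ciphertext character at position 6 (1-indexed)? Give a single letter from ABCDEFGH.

Char 1 ('B'): step: R->0, L->7 (L advanced); B->plug->B->R->F->L->A->refl->G->L'->H->R'->F->plug->F
Char 2 ('F'): step: R->1, L=7; F->plug->F->R->A->L->E->refl->H->L'->G->R'->E->plug->E
Char 3 ('G'): step: R->2, L=7; G->plug->G->R->C->L->B->refl->C->L'->D->R'->H->plug->D
Char 4 ('C'): step: R->3, L=7; C->plug->C->R->E->L->F->refl->D->L'->B->R'->F->plug->F
Char 5 ('H'): step: R->4, L=7; H->plug->D->R->G->L->H->refl->E->L'->A->R'->E->plug->E
Char 6 ('H'): step: R->5, L=7; H->plug->D->R->H->L->G->refl->A->L'->F->R'->C->plug->C

C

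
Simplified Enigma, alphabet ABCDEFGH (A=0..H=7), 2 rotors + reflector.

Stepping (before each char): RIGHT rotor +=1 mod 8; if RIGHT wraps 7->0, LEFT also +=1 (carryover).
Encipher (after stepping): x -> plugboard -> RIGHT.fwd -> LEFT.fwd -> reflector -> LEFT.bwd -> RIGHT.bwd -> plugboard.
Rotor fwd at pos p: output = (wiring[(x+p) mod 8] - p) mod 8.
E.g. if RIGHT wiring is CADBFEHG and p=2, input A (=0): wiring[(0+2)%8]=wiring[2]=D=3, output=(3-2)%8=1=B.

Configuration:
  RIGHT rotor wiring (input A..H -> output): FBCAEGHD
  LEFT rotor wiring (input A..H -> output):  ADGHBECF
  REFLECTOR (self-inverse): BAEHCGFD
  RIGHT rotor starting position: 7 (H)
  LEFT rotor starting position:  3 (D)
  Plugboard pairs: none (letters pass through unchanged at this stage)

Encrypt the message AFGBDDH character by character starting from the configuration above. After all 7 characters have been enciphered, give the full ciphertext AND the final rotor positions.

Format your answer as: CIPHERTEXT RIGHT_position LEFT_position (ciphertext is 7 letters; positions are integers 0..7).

Char 1 ('A'): step: R->0, L->4 (L advanced); A->plug->A->R->F->L->H->refl->D->L'->H->R'->G->plug->G
Char 2 ('F'): step: R->1, L=4; F->plug->F->R->G->L->C->refl->E->L'->E->R'->H->plug->H
Char 3 ('G'): step: R->2, L=4; G->plug->G->R->D->L->B->refl->A->L'->B->R'->F->plug->F
Char 4 ('B'): step: R->3, L=4; B->plug->B->R->B->L->A->refl->B->L'->D->R'->C->plug->C
Char 5 ('D'): step: R->4, L=4; D->plug->D->R->H->L->D->refl->H->L'->F->R'->F->plug->F
Char 6 ('D'): step: R->5, L=4; D->plug->D->R->A->L->F->refl->G->L'->C->R'->B->plug->B
Char 7 ('H'): step: R->6, L=4; H->plug->H->R->A->L->F->refl->G->L'->C->R'->F->plug->F
Final: ciphertext=GHFCFBF, RIGHT=6, LEFT=4

Answer: GHFCFBF 6 4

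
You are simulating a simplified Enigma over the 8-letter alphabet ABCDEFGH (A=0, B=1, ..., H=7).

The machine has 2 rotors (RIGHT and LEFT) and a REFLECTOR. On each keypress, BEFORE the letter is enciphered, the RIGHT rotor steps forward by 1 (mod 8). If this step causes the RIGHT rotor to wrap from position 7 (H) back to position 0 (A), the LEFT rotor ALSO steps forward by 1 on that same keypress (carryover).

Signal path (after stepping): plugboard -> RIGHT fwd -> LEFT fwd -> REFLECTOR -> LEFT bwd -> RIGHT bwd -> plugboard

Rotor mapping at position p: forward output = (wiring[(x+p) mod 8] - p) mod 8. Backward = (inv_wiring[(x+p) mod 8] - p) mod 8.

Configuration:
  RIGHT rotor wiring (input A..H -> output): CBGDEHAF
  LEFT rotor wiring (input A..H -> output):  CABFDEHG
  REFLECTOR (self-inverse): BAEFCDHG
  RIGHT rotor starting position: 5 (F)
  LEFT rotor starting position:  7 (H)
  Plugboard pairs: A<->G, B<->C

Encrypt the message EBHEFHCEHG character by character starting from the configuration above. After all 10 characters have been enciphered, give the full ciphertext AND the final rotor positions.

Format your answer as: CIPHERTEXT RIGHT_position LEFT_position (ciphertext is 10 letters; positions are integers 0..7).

Char 1 ('E'): step: R->6, L=7; E->plug->E->R->A->L->H->refl->G->L'->E->R'->C->plug->B
Char 2 ('B'): step: R->7, L=7; B->plug->C->R->C->L->B->refl->A->L'->H->R'->D->plug->D
Char 3 ('H'): step: R->0, L->0 (L advanced); H->plug->H->R->F->L->E->refl->C->L'->A->R'->G->plug->A
Char 4 ('E'): step: R->1, L=0; E->plug->E->R->G->L->H->refl->G->L'->H->R'->F->plug->F
Char 5 ('F'): step: R->2, L=0; F->plug->F->R->D->L->F->refl->D->L'->E->R'->A->plug->G
Char 6 ('H'): step: R->3, L=0; H->plug->H->R->D->L->F->refl->D->L'->E->R'->C->plug->B
Char 7 ('C'): step: R->4, L=0; C->plug->B->R->D->L->F->refl->D->L'->E->R'->C->plug->B
Char 8 ('E'): step: R->5, L=0; E->plug->E->R->E->L->D->refl->F->L'->D->R'->B->plug->C
Char 9 ('H'): step: R->6, L=0; H->plug->H->R->B->L->A->refl->B->L'->C->R'->A->plug->G
Char 10 ('G'): step: R->7, L=0; G->plug->A->R->G->L->H->refl->G->L'->H->R'->D->plug->D
Final: ciphertext=BDAFGBBCGD, RIGHT=7, LEFT=0

Answer: BDAFGBBCGD 7 0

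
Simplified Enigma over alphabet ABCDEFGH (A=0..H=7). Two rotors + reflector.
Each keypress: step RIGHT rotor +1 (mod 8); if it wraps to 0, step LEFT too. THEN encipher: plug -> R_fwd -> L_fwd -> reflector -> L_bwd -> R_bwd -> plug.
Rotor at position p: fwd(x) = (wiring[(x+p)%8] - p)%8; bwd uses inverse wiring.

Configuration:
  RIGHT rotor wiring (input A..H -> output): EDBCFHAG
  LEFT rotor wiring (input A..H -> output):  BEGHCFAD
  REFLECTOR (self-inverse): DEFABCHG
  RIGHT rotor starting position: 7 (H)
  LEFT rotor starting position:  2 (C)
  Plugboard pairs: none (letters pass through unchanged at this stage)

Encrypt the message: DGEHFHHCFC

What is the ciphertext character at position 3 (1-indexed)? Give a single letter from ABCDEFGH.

Char 1 ('D'): step: R->0, L->3 (L advanced); D->plug->D->R->C->L->C->refl->F->L'->D->R'->B->plug->B
Char 2 ('G'): step: R->1, L=3; G->plug->G->R->F->L->G->refl->H->L'->B->R'->C->plug->C
Char 3 ('E'): step: R->2, L=3; E->plug->E->R->G->L->B->refl->E->L'->A->R'->B->plug->B

B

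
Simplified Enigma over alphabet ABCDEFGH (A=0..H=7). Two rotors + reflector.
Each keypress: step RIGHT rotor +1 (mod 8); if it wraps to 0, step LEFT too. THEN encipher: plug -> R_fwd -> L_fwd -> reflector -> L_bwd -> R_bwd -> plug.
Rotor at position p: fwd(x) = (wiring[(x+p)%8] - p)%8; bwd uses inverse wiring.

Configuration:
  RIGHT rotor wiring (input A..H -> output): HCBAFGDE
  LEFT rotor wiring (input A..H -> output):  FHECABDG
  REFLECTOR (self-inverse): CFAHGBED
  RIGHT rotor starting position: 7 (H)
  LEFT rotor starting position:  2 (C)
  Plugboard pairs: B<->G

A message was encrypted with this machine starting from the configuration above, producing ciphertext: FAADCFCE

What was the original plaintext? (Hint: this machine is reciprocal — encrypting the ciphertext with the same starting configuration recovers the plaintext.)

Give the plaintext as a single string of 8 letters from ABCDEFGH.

Answer: GCEFAHBB

Derivation:
Char 1 ('F'): step: R->0, L->3 (L advanced); F->plug->F->R->G->L->E->refl->G->L'->C->R'->B->plug->G
Char 2 ('A'): step: R->1, L=3; A->plug->A->R->B->L->F->refl->B->L'->H->R'->C->plug->C
Char 3 ('A'): step: R->2, L=3; A->plug->A->R->H->L->B->refl->F->L'->B->R'->E->plug->E
Char 4 ('D'): step: R->3, L=3; D->plug->D->R->A->L->H->refl->D->L'->E->R'->F->plug->F
Char 5 ('C'): step: R->4, L=3; C->plug->C->R->H->L->B->refl->F->L'->B->R'->A->plug->A
Char 6 ('F'): step: R->5, L=3; F->plug->F->R->E->L->D->refl->H->L'->A->R'->H->plug->H
Char 7 ('C'): step: R->6, L=3; C->plug->C->R->B->L->F->refl->B->L'->H->R'->G->plug->B
Char 8 ('E'): step: R->7, L=3; E->plug->E->R->B->L->F->refl->B->L'->H->R'->G->plug->B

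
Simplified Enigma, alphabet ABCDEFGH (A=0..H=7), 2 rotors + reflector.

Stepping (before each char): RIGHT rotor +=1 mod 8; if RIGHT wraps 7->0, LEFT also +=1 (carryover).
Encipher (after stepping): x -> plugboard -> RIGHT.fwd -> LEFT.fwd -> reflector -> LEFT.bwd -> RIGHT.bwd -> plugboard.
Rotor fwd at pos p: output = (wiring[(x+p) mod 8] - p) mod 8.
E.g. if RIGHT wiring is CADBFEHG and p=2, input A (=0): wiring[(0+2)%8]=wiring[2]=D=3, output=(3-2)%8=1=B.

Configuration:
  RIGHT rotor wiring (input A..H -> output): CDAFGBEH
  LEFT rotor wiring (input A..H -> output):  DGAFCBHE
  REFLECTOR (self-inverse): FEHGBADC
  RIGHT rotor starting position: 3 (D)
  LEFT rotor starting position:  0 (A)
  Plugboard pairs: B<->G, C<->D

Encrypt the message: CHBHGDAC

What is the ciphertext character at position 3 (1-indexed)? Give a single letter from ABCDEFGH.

Char 1 ('C'): step: R->4, L=0; C->plug->D->R->D->L->F->refl->A->L'->C->R'->A->plug->A
Char 2 ('H'): step: R->5, L=0; H->plug->H->R->B->L->G->refl->D->L'->A->R'->G->plug->B
Char 3 ('B'): step: R->6, L=0; B->plug->G->R->A->L->D->refl->G->L'->B->R'->B->plug->G

G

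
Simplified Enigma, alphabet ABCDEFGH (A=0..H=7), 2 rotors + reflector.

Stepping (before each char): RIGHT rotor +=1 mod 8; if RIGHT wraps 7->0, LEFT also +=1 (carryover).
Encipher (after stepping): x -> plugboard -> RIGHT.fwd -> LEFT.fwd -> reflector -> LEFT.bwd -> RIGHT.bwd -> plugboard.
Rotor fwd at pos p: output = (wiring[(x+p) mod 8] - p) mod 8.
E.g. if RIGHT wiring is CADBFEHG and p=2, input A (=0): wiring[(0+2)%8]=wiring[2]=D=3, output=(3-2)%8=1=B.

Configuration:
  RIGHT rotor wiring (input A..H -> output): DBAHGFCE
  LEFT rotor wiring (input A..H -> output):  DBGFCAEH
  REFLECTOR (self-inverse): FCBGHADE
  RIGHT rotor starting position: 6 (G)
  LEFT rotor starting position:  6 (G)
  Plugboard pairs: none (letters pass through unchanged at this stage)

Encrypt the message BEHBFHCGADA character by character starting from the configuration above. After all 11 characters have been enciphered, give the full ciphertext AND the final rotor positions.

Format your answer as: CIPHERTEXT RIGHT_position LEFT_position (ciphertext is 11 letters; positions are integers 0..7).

Char 1 ('B'): step: R->7, L=6; B->plug->B->R->E->L->A->refl->F->L'->C->R'->C->plug->C
Char 2 ('E'): step: R->0, L->7 (L advanced); E->plug->E->R->G->L->B->refl->C->L'->C->R'->G->plug->G
Char 3 ('H'): step: R->1, L=7; H->plug->H->R->C->L->C->refl->B->L'->G->R'->C->plug->C
Char 4 ('B'): step: R->2, L=7; B->plug->B->R->F->L->D->refl->G->L'->E->R'->C->plug->C
Char 5 ('F'): step: R->3, L=7; F->plug->F->R->A->L->A->refl->F->L'->H->R'->D->plug->D
Char 6 ('H'): step: R->4, L=7; H->plug->H->R->D->L->H->refl->E->L'->B->R'->B->plug->B
Char 7 ('C'): step: R->5, L=7; C->plug->C->R->H->L->F->refl->A->L'->A->R'->A->plug->A
Char 8 ('G'): step: R->6, L=7; G->plug->G->R->A->L->A->refl->F->L'->H->R'->H->plug->H
Char 9 ('A'): step: R->7, L=7; A->plug->A->R->F->L->D->refl->G->L'->E->R'->B->plug->B
Char 10 ('D'): step: R->0, L->0 (L advanced); D->plug->D->R->H->L->H->refl->E->L'->G->R'->E->plug->E
Char 11 ('A'): step: R->1, L=0; A->plug->A->R->A->L->D->refl->G->L'->C->R'->H->plug->H
Final: ciphertext=CGCCDBAHBEH, RIGHT=1, LEFT=0

Answer: CGCCDBAHBEH 1 0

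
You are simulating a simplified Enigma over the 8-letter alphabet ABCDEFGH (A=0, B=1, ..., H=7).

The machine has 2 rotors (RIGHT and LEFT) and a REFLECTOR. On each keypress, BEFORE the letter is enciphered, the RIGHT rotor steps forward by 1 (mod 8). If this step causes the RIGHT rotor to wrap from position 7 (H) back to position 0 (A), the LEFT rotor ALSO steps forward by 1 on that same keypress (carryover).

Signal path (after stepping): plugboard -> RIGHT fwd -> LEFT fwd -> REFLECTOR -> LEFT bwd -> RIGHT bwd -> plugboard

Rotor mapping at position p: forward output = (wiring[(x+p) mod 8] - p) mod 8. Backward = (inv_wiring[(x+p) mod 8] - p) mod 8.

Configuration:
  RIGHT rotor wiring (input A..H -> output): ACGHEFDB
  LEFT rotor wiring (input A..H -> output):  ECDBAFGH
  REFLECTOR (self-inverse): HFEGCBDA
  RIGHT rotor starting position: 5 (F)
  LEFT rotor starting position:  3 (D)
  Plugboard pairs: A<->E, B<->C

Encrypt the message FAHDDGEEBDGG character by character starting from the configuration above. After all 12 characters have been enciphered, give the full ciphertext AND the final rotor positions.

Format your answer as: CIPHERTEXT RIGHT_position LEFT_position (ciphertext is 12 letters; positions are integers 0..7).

Char 1 ('F'): step: R->6, L=3; F->plug->F->R->B->L->F->refl->B->L'->F->R'->A->plug->E
Char 2 ('A'): step: R->7, L=3; A->plug->E->R->A->L->G->refl->D->L'->D->R'->C->plug->B
Char 3 ('H'): step: R->0, L->4 (L advanced); H->plug->H->R->B->L->B->refl->F->L'->H->R'->D->plug->D
Char 4 ('D'): step: R->1, L=4; D->plug->D->R->D->L->D->refl->G->L'->F->R'->B->plug->C
Char 5 ('D'): step: R->2, L=4; D->plug->D->R->D->L->D->refl->G->L'->F->R'->B->plug->C
Char 6 ('G'): step: R->3, L=4; G->plug->G->R->H->L->F->refl->B->L'->B->R'->B->plug->C
Char 7 ('E'): step: R->4, L=4; E->plug->A->R->A->L->E->refl->C->L'->C->R'->G->plug->G
Char 8 ('E'): step: R->5, L=4; E->plug->A->R->A->L->E->refl->C->L'->C->R'->G->plug->G
Char 9 ('B'): step: R->6, L=4; B->plug->C->R->C->L->C->refl->E->L'->A->R'->E->plug->A
Char 10 ('D'): step: R->7, L=4; D->plug->D->R->H->L->F->refl->B->L'->B->R'->B->plug->C
Char 11 ('G'): step: R->0, L->5 (L advanced); G->plug->G->R->D->L->H->refl->A->L'->A->R'->A->plug->E
Char 12 ('G'): step: R->1, L=5; G->plug->G->R->A->L->A->refl->H->L'->D->R'->D->plug->D
Final: ciphertext=EBDCCCGGACED, RIGHT=1, LEFT=5

Answer: EBDCCCGGACED 1 5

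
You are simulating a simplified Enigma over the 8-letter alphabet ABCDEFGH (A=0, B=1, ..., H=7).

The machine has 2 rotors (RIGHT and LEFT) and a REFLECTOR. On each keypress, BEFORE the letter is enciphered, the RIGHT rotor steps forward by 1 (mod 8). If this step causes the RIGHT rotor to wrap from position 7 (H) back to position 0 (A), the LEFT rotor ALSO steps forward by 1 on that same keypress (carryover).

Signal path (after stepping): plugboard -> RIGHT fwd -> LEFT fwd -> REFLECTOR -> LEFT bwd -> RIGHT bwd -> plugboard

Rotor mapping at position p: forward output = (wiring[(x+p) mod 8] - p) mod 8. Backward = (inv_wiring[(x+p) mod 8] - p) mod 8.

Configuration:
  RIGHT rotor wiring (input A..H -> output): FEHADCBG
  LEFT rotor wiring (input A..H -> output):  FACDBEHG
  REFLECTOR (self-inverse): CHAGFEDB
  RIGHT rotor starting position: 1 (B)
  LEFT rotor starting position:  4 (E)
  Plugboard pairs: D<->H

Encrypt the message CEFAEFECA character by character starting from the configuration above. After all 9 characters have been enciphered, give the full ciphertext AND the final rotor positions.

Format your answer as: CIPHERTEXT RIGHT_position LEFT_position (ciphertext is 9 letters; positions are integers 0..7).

Char 1 ('C'): step: R->2, L=4; C->plug->C->R->B->L->A->refl->C->L'->D->R'->G->plug->G
Char 2 ('E'): step: R->3, L=4; E->plug->E->R->D->L->C->refl->A->L'->B->R'->G->plug->G
Char 3 ('F'): step: R->4, L=4; F->plug->F->R->A->L->F->refl->E->L'->F->R'->C->plug->C
Char 4 ('A'): step: R->5, L=4; A->plug->A->R->F->L->E->refl->F->L'->A->R'->D->plug->H
Char 5 ('E'): step: R->6, L=4; E->plug->E->R->B->L->A->refl->C->L'->D->R'->A->plug->A
Char 6 ('F'): step: R->7, L=4; F->plug->F->R->E->L->B->refl->H->L'->H->R'->A->plug->A
Char 7 ('E'): step: R->0, L->5 (L advanced); E->plug->E->R->D->L->A->refl->C->L'->B->R'->G->plug->G
Char 8 ('C'): step: R->1, L=5; C->plug->C->R->H->L->E->refl->F->L'->F->R'->G->plug->G
Char 9 ('A'): step: R->2, L=5; A->plug->A->R->F->L->F->refl->E->L'->H->R'->E->plug->E
Final: ciphertext=GGCHAAGGE, RIGHT=2, LEFT=5

Answer: GGCHAAGGE 2 5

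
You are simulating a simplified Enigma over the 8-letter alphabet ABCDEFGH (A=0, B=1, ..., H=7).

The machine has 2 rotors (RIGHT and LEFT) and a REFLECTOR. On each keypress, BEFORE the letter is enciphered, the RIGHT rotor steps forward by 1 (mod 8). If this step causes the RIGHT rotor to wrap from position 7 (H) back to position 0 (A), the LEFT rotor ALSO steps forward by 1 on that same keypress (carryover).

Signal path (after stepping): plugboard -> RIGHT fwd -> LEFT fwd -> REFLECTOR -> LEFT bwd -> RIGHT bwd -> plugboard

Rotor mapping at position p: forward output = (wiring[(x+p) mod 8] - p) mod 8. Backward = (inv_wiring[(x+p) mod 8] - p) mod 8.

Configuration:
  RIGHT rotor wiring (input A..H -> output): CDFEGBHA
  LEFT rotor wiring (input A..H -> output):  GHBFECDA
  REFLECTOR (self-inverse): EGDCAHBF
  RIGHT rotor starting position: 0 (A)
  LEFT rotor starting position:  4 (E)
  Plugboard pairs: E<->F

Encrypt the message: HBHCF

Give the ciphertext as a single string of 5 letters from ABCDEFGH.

Char 1 ('H'): step: R->1, L=4; H->plug->H->R->B->L->G->refl->B->L'->H->R'->G->plug->G
Char 2 ('B'): step: R->2, L=4; B->plug->B->R->C->L->H->refl->F->L'->G->R'->F->plug->E
Char 3 ('H'): step: R->3, L=4; H->plug->H->R->C->L->H->refl->F->L'->G->R'->C->plug->C
Char 4 ('C'): step: R->4, L=4; C->plug->C->R->D->L->E->refl->A->L'->A->R'->H->plug->H
Char 5 ('F'): step: R->5, L=4; F->plug->E->R->G->L->F->refl->H->L'->C->R'->B->plug->B

Answer: GECHB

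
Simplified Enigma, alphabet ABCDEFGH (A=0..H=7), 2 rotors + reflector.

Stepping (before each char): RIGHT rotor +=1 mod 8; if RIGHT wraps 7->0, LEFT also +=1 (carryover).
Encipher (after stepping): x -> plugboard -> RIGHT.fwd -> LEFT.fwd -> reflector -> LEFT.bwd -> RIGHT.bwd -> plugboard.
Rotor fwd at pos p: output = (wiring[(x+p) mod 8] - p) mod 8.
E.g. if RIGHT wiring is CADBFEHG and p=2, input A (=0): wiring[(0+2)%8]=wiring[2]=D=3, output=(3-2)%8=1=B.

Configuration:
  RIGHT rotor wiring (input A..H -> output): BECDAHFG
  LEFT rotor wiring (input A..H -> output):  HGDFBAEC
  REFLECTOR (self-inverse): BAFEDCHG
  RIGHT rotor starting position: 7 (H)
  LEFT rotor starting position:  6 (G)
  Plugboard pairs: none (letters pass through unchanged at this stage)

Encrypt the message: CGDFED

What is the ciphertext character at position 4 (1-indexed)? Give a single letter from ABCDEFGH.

Char 1 ('C'): step: R->0, L->7 (L advanced); C->plug->C->R->C->L->H->refl->G->L'->E->R'->B->plug->B
Char 2 ('G'): step: R->1, L=7; G->plug->G->R->F->L->C->refl->F->L'->H->R'->D->plug->D
Char 3 ('D'): step: R->2, L=7; D->plug->D->R->F->L->C->refl->F->L'->H->R'->G->plug->G
Char 4 ('F'): step: R->3, L=7; F->plug->F->R->G->L->B->refl->A->L'->B->R'->G->plug->G

G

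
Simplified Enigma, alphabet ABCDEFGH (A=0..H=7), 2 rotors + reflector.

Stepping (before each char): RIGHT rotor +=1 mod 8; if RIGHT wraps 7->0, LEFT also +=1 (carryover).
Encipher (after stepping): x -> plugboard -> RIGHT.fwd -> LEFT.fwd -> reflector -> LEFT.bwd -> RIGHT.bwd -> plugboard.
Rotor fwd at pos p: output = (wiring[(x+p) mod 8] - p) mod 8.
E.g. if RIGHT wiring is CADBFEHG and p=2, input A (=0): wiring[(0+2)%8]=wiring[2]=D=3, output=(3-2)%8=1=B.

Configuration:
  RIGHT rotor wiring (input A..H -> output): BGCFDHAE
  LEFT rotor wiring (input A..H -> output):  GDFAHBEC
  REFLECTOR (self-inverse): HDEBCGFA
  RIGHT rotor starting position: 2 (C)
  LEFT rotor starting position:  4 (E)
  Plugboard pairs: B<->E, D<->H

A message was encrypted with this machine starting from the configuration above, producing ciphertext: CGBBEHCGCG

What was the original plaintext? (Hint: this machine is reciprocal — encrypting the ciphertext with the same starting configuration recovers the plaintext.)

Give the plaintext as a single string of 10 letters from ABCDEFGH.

Char 1 ('C'): step: R->3, L=4; C->plug->C->R->E->L->C->refl->E->L'->H->R'->H->plug->D
Char 2 ('G'): step: R->4, L=4; G->plug->G->R->G->L->B->refl->D->L'->A->R'->D->plug->H
Char 3 ('B'): step: R->5, L=4; B->plug->E->R->B->L->F->refl->G->L'->D->R'->B->plug->E
Char 4 ('B'): step: R->6, L=4; B->plug->E->R->E->L->C->refl->E->L'->H->R'->F->plug->F
Char 5 ('E'): step: R->7, L=4; E->plug->B->R->C->L->A->refl->H->L'->F->R'->A->plug->A
Char 6 ('H'): step: R->0, L->5 (L advanced); H->plug->D->R->F->L->A->refl->H->L'->B->R'->A->plug->A
Char 7 ('C'): step: R->1, L=5; C->plug->C->R->E->L->G->refl->F->L'->C->R'->D->plug->H
Char 8 ('G'): step: R->2, L=5; G->plug->G->R->H->L->C->refl->E->L'->A->R'->A->plug->A
Char 9 ('C'): step: R->3, L=5; C->plug->C->R->E->L->G->refl->F->L'->C->R'->A->plug->A
Char 10 ('G'): step: R->4, L=5; G->plug->G->R->G->L->D->refl->B->L'->D->R'->B->plug->E

Answer: DHEFAAHAAE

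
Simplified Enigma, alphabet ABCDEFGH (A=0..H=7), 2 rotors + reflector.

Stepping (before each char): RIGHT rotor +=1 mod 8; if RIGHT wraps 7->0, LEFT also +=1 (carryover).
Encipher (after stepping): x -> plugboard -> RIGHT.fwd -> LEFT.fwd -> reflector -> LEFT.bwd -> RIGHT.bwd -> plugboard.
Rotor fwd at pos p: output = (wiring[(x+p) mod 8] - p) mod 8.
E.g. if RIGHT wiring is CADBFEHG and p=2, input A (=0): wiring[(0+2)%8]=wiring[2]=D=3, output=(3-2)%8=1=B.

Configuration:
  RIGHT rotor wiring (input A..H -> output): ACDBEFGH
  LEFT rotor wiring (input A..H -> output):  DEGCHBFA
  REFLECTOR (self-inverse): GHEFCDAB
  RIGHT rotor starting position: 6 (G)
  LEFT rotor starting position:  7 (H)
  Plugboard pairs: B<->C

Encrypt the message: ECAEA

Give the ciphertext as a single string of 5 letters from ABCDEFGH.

Char 1 ('E'): step: R->7, L=7; E->plug->E->R->C->L->F->refl->D->L'->E->R'->D->plug->D
Char 2 ('C'): step: R->0, L->0 (L advanced); C->plug->B->R->C->L->G->refl->A->L'->H->R'->H->plug->H
Char 3 ('A'): step: R->1, L=0; A->plug->A->R->B->L->E->refl->C->L'->D->R'->D->plug->D
Char 4 ('E'): step: R->2, L=0; E->plug->E->R->E->L->H->refl->B->L'->F->R'->F->plug->F
Char 5 ('A'): step: R->3, L=0; A->plug->A->R->G->L->F->refl->D->L'->A->R'->H->plug->H

Answer: DHDFH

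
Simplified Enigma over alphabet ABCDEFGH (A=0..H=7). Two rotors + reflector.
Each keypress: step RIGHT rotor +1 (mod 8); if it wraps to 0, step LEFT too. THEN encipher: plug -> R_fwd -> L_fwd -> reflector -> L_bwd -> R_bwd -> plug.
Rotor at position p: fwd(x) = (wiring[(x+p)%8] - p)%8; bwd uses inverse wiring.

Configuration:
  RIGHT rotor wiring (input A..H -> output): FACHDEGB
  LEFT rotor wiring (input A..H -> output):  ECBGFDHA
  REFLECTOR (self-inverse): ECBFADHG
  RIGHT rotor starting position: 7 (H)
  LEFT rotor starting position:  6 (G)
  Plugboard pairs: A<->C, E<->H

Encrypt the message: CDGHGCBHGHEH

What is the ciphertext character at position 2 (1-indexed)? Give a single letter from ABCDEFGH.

Char 1 ('C'): step: R->0, L->7 (L advanced); C->plug->A->R->F->L->G->refl->H->L'->E->R'->F->plug->F
Char 2 ('D'): step: R->1, L=7; D->plug->D->R->C->L->D->refl->F->L'->B->R'->B->plug->B

B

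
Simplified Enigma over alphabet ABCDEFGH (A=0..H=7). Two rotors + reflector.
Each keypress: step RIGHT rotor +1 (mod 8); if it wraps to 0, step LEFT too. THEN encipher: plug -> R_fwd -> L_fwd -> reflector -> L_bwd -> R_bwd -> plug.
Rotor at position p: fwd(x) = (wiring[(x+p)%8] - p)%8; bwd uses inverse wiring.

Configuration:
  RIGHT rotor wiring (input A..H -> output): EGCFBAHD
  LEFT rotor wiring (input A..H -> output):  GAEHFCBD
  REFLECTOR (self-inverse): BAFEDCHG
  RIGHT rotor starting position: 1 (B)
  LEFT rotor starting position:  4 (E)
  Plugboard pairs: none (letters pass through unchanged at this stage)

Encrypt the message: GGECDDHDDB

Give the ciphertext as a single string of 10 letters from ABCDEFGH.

Answer: HFGGCGGFAE

Derivation:
Char 1 ('G'): step: R->2, L=4; G->plug->G->R->C->L->F->refl->C->L'->E->R'->H->plug->H
Char 2 ('G'): step: R->3, L=4; G->plug->G->R->D->L->H->refl->G->L'->B->R'->F->plug->F
Char 3 ('E'): step: R->4, L=4; E->plug->E->R->A->L->B->refl->A->L'->G->R'->G->plug->G
Char 4 ('C'): step: R->5, L=4; C->plug->C->R->G->L->A->refl->B->L'->A->R'->G->plug->G
Char 5 ('D'): step: R->6, L=4; D->plug->D->R->A->L->B->refl->A->L'->G->R'->C->plug->C
Char 6 ('D'): step: R->7, L=4; D->plug->D->R->D->L->H->refl->G->L'->B->R'->G->plug->G
Char 7 ('H'): step: R->0, L->5 (L advanced); H->plug->H->R->D->L->B->refl->A->L'->H->R'->G->plug->G
Char 8 ('D'): step: R->1, L=5; D->plug->D->R->A->L->F->refl->C->L'->G->R'->F->plug->F
Char 9 ('D'): step: R->2, L=5; D->plug->D->R->G->L->C->refl->F->L'->A->R'->A->plug->A
Char 10 ('B'): step: R->3, L=5; B->plug->B->R->G->L->C->refl->F->L'->A->R'->E->plug->E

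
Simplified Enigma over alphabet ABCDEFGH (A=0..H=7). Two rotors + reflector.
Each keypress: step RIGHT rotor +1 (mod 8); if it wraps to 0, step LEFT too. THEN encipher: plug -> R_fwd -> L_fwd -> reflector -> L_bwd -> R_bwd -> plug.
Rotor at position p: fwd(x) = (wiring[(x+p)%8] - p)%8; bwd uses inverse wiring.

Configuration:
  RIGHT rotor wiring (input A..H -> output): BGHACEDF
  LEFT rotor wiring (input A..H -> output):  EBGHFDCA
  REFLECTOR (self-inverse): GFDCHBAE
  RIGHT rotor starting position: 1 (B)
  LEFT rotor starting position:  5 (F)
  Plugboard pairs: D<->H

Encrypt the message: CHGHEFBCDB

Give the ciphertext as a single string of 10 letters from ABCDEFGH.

Answer: GBDGADHAHA

Derivation:
Char 1 ('C'): step: R->2, L=5; C->plug->C->R->A->L->G->refl->A->L'->H->R'->G->plug->G
Char 2 ('H'): step: R->3, L=5; H->plug->D->R->A->L->G->refl->A->L'->H->R'->B->plug->B
Char 3 ('G'): step: R->4, L=5; G->plug->G->R->D->L->H->refl->E->L'->E->R'->H->plug->D
Char 4 ('H'): step: R->5, L=5; H->plug->D->R->E->L->E->refl->H->L'->D->R'->G->plug->G
Char 5 ('E'): step: R->6, L=5; E->plug->E->R->B->L->F->refl->B->L'->F->R'->A->plug->A
Char 6 ('F'): step: R->7, L=5; F->plug->F->R->D->L->H->refl->E->L'->E->R'->H->plug->D
Char 7 ('B'): step: R->0, L->6 (L advanced); B->plug->B->R->G->L->H->refl->E->L'->A->R'->D->plug->H
Char 8 ('C'): step: R->1, L=6; C->plug->C->R->H->L->F->refl->B->L'->F->R'->A->plug->A
Char 9 ('D'): step: R->2, L=6; D->plug->H->R->E->L->A->refl->G->L'->C->R'->D->plug->H
Char 10 ('B'): step: R->3, L=6; B->plug->B->R->H->L->F->refl->B->L'->F->R'->A->plug->A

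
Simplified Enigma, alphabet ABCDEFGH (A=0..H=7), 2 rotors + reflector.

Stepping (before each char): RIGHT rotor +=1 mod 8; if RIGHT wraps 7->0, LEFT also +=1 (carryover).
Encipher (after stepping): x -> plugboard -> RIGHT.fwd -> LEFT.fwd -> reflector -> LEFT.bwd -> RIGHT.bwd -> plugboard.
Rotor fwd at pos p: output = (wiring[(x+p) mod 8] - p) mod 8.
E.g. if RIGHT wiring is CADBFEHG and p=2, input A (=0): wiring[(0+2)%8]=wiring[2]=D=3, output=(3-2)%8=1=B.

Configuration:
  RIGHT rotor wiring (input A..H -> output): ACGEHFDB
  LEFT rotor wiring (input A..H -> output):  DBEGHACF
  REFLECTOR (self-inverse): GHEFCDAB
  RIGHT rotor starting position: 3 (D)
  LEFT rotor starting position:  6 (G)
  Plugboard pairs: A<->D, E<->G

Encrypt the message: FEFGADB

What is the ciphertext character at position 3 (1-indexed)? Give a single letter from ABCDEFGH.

Char 1 ('F'): step: R->4, L=6; F->plug->F->R->G->L->B->refl->H->L'->B->R'->B->plug->B
Char 2 ('E'): step: R->5, L=6; E->plug->G->R->H->L->C->refl->E->L'->A->R'->A->plug->D
Char 3 ('F'): step: R->6, L=6; F->plug->F->R->G->L->B->refl->H->L'->B->R'->G->plug->E

E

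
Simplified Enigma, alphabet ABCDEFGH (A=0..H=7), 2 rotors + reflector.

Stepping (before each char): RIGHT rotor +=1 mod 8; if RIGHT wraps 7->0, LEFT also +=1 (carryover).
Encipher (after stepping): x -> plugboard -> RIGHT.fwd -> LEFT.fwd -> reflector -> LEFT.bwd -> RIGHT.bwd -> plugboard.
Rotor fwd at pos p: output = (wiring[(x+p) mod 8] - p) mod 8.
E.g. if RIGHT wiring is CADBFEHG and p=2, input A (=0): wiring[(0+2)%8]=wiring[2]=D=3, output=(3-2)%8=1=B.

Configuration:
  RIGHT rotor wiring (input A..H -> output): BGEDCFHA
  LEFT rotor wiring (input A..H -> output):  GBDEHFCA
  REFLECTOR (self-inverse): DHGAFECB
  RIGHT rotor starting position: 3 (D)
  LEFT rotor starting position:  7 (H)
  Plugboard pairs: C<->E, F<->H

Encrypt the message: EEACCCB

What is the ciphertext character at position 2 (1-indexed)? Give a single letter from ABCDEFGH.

Char 1 ('E'): step: R->4, L=7; E->plug->C->R->D->L->E->refl->F->L'->E->R'->D->plug->D
Char 2 ('E'): step: R->5, L=7; E->plug->C->R->D->L->E->refl->F->L'->E->R'->D->plug->D

D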